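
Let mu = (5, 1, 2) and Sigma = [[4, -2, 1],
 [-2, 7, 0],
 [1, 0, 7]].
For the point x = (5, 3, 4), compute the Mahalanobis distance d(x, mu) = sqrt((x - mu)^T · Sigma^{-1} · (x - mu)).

Step 1 — centre the observation: (x - mu) = (0, 2, 2).

Step 2 — invert Sigma (cofactor / det for 3×3, or solve directly):
  Sigma^{-1} = [[0.3043, 0.087, -0.0435],
 [0.087, 0.1677, -0.0124],
 [-0.0435, -0.0124, 0.1491]].

Step 3 — form the quadratic (x - mu)^T · Sigma^{-1} · (x - mu):
  Sigma^{-1} · (x - mu) = (0.087, 0.3106, 0.2733).
  (x - mu)^T · [Sigma^{-1} · (x - mu)] = (0)·(0.087) + (2)·(0.3106) + (2)·(0.2733) = 1.1677.

Step 4 — take square root: d = √(1.1677) ≈ 1.0806.

d(x, mu) = √(1.1677) ≈ 1.0806


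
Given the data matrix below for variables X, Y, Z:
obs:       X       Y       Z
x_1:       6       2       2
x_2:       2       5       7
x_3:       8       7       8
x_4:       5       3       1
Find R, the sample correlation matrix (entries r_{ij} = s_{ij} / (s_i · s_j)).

Step 1 — column means:
  mean(X) = (6 + 2 + 8 + 5) / 4 = 21/4 = 5.25
  mean(Y) = (2 + 5 + 7 + 3) / 4 = 17/4 = 4.25
  mean(Z) = (2 + 7 + 8 + 1) / 4 = 18/4 = 4.5

Step 2 — sample variances and covariances s[i,j] = (1/(n-1)) · Σ_k (x_{k,i} - mean_i) · (x_{k,j} - mean_j), with n-1 = 3:
  s[X,X] = ((0.75)·(0.75) + (-3.25)·(-3.25) + (2.75)·(2.75) + (-0.25)·(-0.25)) / 3 = 18.75/3 = 6.25
  s[X,Y] = ((0.75)·(-2.25) + (-3.25)·(0.75) + (2.75)·(2.75) + (-0.25)·(-1.25)) / 3 = 3.75/3 = 1.25
  s[X,Z] = ((0.75)·(-2.5) + (-3.25)·(2.5) + (2.75)·(3.5) + (-0.25)·(-3.5)) / 3 = 0.5/3 = 0.1667
  s[Y,Y] = ((-2.25)·(-2.25) + (0.75)·(0.75) + (2.75)·(2.75) + (-1.25)·(-1.25)) / 3 = 14.75/3 = 4.9167
  s[Y,Z] = ((-2.25)·(-2.5) + (0.75)·(2.5) + (2.75)·(3.5) + (-1.25)·(-3.5)) / 3 = 21.5/3 = 7.1667
  s[Z,Z] = ((-2.5)·(-2.5) + (2.5)·(2.5) + (3.5)·(3.5) + (-3.5)·(-3.5)) / 3 = 37/3 = 12.3333
  Sample standard deviations s_i = √(s[i,i]):
  s(X) = √(6.25) = 2.5
  s(Y) = √(4.9167) = 2.2174
  s(Z) = √(12.3333) = 3.5119

Step 3 — r_{ij} = s_{ij} / (s_i · s_j):
  r[X,X] = 1 (diagonal).
  r[X,Y] = 1.25 / (2.5 · 2.2174) = 1.25 / 5.5434 = 0.2255
  r[X,Z] = 0.1667 / (2.5 · 3.5119) = 0.1667 / 8.7797 = 0.019
  r[Y,Y] = 1 (diagonal).
  r[Y,Z] = 7.1667 / (2.2174 · 3.5119) = 7.1667 / 7.7871 = 0.9203
  r[Z,Z] = 1 (diagonal).

R is symmetric with unit diagonal. Assembling:

R = [[1, 0.2255, 0.019],
 [0.2255, 1, 0.9203],
 [0.019, 0.9203, 1]]


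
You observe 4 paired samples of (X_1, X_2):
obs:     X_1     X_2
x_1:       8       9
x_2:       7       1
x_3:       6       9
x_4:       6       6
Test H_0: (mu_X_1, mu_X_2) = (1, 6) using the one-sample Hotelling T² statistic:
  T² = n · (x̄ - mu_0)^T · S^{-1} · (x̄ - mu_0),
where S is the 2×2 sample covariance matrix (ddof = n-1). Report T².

Step 1 — sample mean vector:
  mean(X_1) = (8 + 7 + 6 + 6) / 4 = 27/4 = 6.75
  mean(X_2) = (9 + 1 + 9 + 6) / 4 = 25/4 = 6.25
  x̄ = (6.75, 6.25),  deviation x̄ - mu_0 = (6.75, 6.25) - (1, 6) = (5.75, 0.25).

Step 2 — sample covariance matrix, S[i,j] = (1/(n-1)) · Σ_k (x_{k,i} - mean_i) · (x_{k,j} - mean_j), divisor n-1 = 3:
  S[X_1,X_1] = ((1.25)·(1.25) + (0.25)·(0.25) + (-0.75)·(-0.75) + (-0.75)·(-0.75)) / 3 = 2.75/3 = 0.9167
  S[X_1,X_2] = ((1.25)·(2.75) + (0.25)·(-5.25) + (-0.75)·(2.75) + (-0.75)·(-0.25)) / 3 = 0.25/3 = 0.0833
  S[X_2,X_2] = ((2.75)·(2.75) + (-5.25)·(-5.25) + (2.75)·(2.75) + (-0.25)·(-0.25)) / 3 = 42.75/3 = 14.25
  S = [[0.9167, 0.0833],
 [0.0833, 14.25]].

Step 3 — invert S. det(S) = 0.9167·14.25 - (0.0833)² = 13.0556.
  S^{-1} = (1/det) · [[d, -b], [-b, a]] = [[1.0915, -0.0064],
 [-0.0064, 0.0702]].

Step 4 — quadratic form (x̄ - mu_0)^T · S^{-1} · (x̄ - mu_0):
  S^{-1} · (x̄ - mu_0) = (6.2745, -0.0191),
  (x̄ - mu_0)^T · [...] = (5.75)·(6.2745) + (0.25)·(-0.0191) = 36.0734.

Step 5 — scale by n: T² = 4 · 36.0734 = 144.2936.

T² ≈ 144.2936


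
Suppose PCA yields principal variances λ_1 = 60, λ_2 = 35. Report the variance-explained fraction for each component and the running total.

Step 1 — total variance = trace(Sigma) = Σ λ_i = 60 + 35 = 95.

Step 2 — fraction explained by component i = λ_i / Σ λ:
  PC1: 60/95 = 0.6316
  PC2: 35/95 = 0.3684

Step 3 — cumulative fraction after k components = (λ_1 + ... + λ_k) / Σ λ:
  k = 1: 60/95 = 0.6316
  k = 2: (60 + 35)/95 = 95/95 = 1

Summary (fraction, with percent):

explained: PC1 0.6316 (63.16%), PC2 0.3684 (36.84%);  cumulative: 0.6316, 1


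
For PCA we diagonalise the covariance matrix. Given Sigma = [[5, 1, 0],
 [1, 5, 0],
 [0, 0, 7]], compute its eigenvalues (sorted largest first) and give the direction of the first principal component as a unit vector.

Step 1 — characteristic polynomial p(λ) = det(λI - Sigma) = λ³ - tr·λ² + c_1·λ - det, where tr = trace, c_1 = sum of the principal 2×2 minors, det = det(Sigma):
  tr = 5 + 5 + 7 = 17,
  c_1 = (5·5 - (1)²) + (5·7 - (0)²) + (5·7 - (0)²) = 24 + 35 + 35 = 94,
  det = 5·(5·7 - (0)²) - (1)·((1)·7 - (0)·(0)) + (0)·((1)·(0) - 5·(0)) = 5·(35) - (1)·(7) + (0)·(0) = 168.
  So p(λ) = λ³ - 17λ² + 94λ - 168.
Step 2 — look for an integer root (rational root theorem: any rational root is an integer divisor of 168). Testing λ = 4:
  p(4) = 64 - 272 + 376 - 168 = 0  ✓
  Dividing out (λ - 4): p(λ) = (λ - 4)(λ² - 13λ + 42).
Step 3 — remaining eigenvalues from the quadratic λ² - 13λ + 42 = 0:
  Δ = 13² - 4·42 = 169 - 168 = 1,  λ = (13 ± √1)/2 = (13 ± 1)/2 = 7 or 6.
  Sorted: λ_1 = 7,  λ_2 = 6,  λ_3 = 4  (check: sum = 17 = tr ✓).

Step 4 — unit eigenvector for λ_1 = 7: v spans the null space of (Sigma - λ_1 I), whose rows are
  r_1 = (-2, 1, 0),  r_2 = (1, -2, 0),  r_3 = (0, 0, 0).
  v is orthogonal to every row, so take v ∝ r_1 × r_2 = ((1)·(0) - (0)·(-2), (0)·(1) - (-2)·(0), (-2)·(-2) - (1)·(1)) = (0, 0, 3).
  Rescale (divide by 3): u = (0, 0, 1).
  ||u|| = √((0)² + (0)² + (1)²) = √(1) = 1,  v_1 = u/||u|| ≈ (0, 0, 1) (||v_1|| = 1).

λ_1 = 7,  λ_2 = 6,  λ_3 = 4;  v_1 ≈ (0, 0, 1)


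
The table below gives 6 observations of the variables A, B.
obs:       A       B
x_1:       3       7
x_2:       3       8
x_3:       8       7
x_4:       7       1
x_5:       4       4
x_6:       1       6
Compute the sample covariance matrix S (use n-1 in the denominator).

Step 1 — column means:
  mean(A) = (3 + 3 + 8 + 7 + 4 + 1) / 6 = 26/6 = 4.3333
  mean(B) = (7 + 8 + 7 + 1 + 4 + 6) / 6 = 33/6 = 5.5

Step 2 — sample covariance S[i,j] = (1/(n-1)) · Σ_k (x_{k,i} - mean_i) · (x_{k,j} - mean_j), with n-1 = 5.
  S[A,A] = ((-1.3333)·(-1.3333) + (-1.3333)·(-1.3333) + (3.6667)·(3.6667) + (2.6667)·(2.6667) + (-0.3333)·(-0.3333) + (-3.3333)·(-3.3333)) / 5 = 35.3333/5 = 7.0667
  S[A,B] = ((-1.3333)·(1.5) + (-1.3333)·(2.5) + (3.6667)·(1.5) + (2.6667)·(-4.5) + (-0.3333)·(-1.5) + (-3.3333)·(0.5)) / 5 = -13/5 = -2.6
  S[B,B] = ((1.5)·(1.5) + (2.5)·(2.5) + (1.5)·(1.5) + (-4.5)·(-4.5) + (-1.5)·(-1.5) + (0.5)·(0.5)) / 5 = 33.5/5 = 6.7

S is symmetric (S[j,i] = S[i,j]). Assembling:

S = [[7.0667, -2.6],
 [-2.6, 6.7]]


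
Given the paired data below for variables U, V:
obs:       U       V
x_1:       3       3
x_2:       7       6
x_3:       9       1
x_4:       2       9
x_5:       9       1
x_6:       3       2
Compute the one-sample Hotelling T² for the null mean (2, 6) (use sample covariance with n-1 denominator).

Step 1 — sample mean vector:
  mean(U) = (3 + 7 + 9 + 2 + 9 + 3) / 6 = 33/6 = 5.5
  mean(V) = (3 + 6 + 1 + 9 + 1 + 2) / 6 = 22/6 = 3.6667
  x̄ = (5.5, 3.6667),  deviation x̄ - mu_0 = (5.5, 3.6667) - (2, 6) = (3.5, -2.3333).

Step 2 — sample covariance matrix, S[i,j] = (1/(n-1)) · Σ_k (x_{k,i} - mean_i) · (x_{k,j} - mean_j), divisor n-1 = 5:
  S[U,U] = ((-2.5)·(-2.5) + (1.5)·(1.5) + (3.5)·(3.5) + (-3.5)·(-3.5) + (3.5)·(3.5) + (-2.5)·(-2.5)) / 5 = 51.5/5 = 10.3
  S[U,V] = ((-2.5)·(-0.6667) + (1.5)·(2.3333) + (3.5)·(-2.6667) + (-3.5)·(5.3333) + (3.5)·(-2.6667) + (-2.5)·(-1.6667)) / 5 = -28/5 = -5.6
  S[V,V] = ((-0.6667)·(-0.6667) + (2.3333)·(2.3333) + (-2.6667)·(-2.6667) + (5.3333)·(5.3333) + (-2.6667)·(-2.6667) + (-1.6667)·(-1.6667)) / 5 = 51.3333/5 = 10.2667
  S = [[10.3, -5.6],
 [-5.6, 10.2667]].

Step 3 — invert S. det(S) = 10.3·10.2667 - (-5.6)² = 74.3867.
  S^{-1} = (1/det) · [[d, -b], [-b, a]] = [[0.138, 0.0753],
 [0.0753, 0.1385]].

Step 4 — quadratic form (x̄ - mu_0)^T · S^{-1} · (x̄ - mu_0):
  S^{-1} · (x̄ - mu_0) = (0.3074, -0.0596),
  (x̄ - mu_0)^T · [...] = (3.5)·(0.3074) + (-2.3333)·(-0.0596) = 1.215.

Step 5 — scale by n: T² = 6 · 1.215 = 7.2898.

T² ≈ 7.2898


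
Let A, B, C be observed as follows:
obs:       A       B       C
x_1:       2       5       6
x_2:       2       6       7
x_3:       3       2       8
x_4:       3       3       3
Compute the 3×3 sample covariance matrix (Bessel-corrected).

Step 1 — column means:
  mean(A) = (2 + 2 + 3 + 3) / 4 = 10/4 = 2.5
  mean(B) = (5 + 6 + 2 + 3) / 4 = 16/4 = 4
  mean(C) = (6 + 7 + 8 + 3) / 4 = 24/4 = 6

Step 2 — sample covariance S[i,j] = (1/(n-1)) · Σ_k (x_{k,i} - mean_i) · (x_{k,j} - mean_j), with n-1 = 3.
  S[A,A] = ((-0.5)·(-0.5) + (-0.5)·(-0.5) + (0.5)·(0.5) + (0.5)·(0.5)) / 3 = 1/3 = 0.3333
  S[A,B] = ((-0.5)·(1) + (-0.5)·(2) + (0.5)·(-2) + (0.5)·(-1)) / 3 = -3/3 = -1
  S[A,C] = ((-0.5)·(0) + (-0.5)·(1) + (0.5)·(2) + (0.5)·(-3)) / 3 = -1/3 = -0.3333
  S[B,B] = ((1)·(1) + (2)·(2) + (-2)·(-2) + (-1)·(-1)) / 3 = 10/3 = 3.3333
  S[B,C] = ((1)·(0) + (2)·(1) + (-2)·(2) + (-1)·(-3)) / 3 = 1/3 = 0.3333
  S[C,C] = ((0)·(0) + (1)·(1) + (2)·(2) + (-3)·(-3)) / 3 = 14/3 = 4.6667

S is symmetric (S[j,i] = S[i,j]). Assembling:

S = [[0.3333, -1, -0.3333],
 [-1, 3.3333, 0.3333],
 [-0.3333, 0.3333, 4.6667]]


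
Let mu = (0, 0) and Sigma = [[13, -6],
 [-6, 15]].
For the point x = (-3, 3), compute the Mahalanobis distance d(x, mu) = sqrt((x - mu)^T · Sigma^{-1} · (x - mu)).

Step 1 — centre the observation: (x - mu) = (-3, 3).

Step 2 — invert Sigma. det(Sigma) = 13·15 - (-6)² = 159.
  Sigma^{-1} = (1/det) · [[d, -b], [-b, a]] = [[0.0943, 0.0377],
 [0.0377, 0.0818]].

Step 3 — form the quadratic (x - mu)^T · Sigma^{-1} · (x - mu):
  Sigma^{-1} · (x - mu) = (-0.1698, 0.1321).
  (x - mu)^T · [Sigma^{-1} · (x - mu)] = (-3)·(-0.1698) + (3)·(0.1321) = 0.9057.

Step 4 — take square root: d = √(0.9057) ≈ 0.9517.

d(x, mu) = √(0.9057) ≈ 0.9517


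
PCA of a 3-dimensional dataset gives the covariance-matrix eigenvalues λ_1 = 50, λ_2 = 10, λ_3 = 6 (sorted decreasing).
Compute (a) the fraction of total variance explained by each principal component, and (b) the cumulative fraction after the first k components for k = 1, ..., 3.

Step 1 — total variance = trace(Sigma) = Σ λ_i = 50 + 10 + 6 = 66.

Step 2 — fraction explained by component i = λ_i / Σ λ:
  PC1: 50/66 = 0.7576
  PC2: 10/66 = 0.1515
  PC3: 6/66 = 0.0909

Step 3 — cumulative fraction after k components = (λ_1 + ... + λ_k) / Σ λ:
  k = 1: 50/66 = 0.7576
  k = 2: (50 + 10)/66 = 60/66 = 0.9091
  k = 3: (50 + 10 + 6)/66 = 66/66 = 1

Summary (fraction, with percent):

explained: PC1 0.7576 (75.76%), PC2 0.1515 (15.15%), PC3 0.0909 (9.09%);  cumulative: 0.7576, 0.9091, 1


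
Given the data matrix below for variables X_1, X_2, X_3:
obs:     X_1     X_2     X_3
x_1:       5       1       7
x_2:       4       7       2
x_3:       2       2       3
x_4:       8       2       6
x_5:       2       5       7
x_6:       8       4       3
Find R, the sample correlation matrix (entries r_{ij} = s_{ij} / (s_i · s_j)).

Step 1 — column means:
  mean(X_1) = (5 + 4 + 2 + 8 + 2 + 8) / 6 = 29/6 = 4.8333
  mean(X_2) = (1 + 7 + 2 + 2 + 5 + 4) / 6 = 21/6 = 3.5
  mean(X_3) = (7 + 2 + 3 + 6 + 7 + 3) / 6 = 28/6 = 4.6667

Step 2 — sample variances and covariances s[i,j] = (1/(n-1)) · Σ_k (x_{k,i} - mean_i) · (x_{k,j} - mean_j), with n-1 = 5:
  s[X_1,X_1] = ((0.1667)·(0.1667) + (-0.8333)·(-0.8333) + (-2.8333)·(-2.8333) + (3.1667)·(3.1667) + (-2.8333)·(-2.8333) + (3.1667)·(3.1667)) / 5 = 36.8333/5 = 7.3667
  s[X_1,X_2] = ((0.1667)·(-2.5) + (-0.8333)·(3.5) + (-2.8333)·(-1.5) + (3.1667)·(-1.5) + (-2.8333)·(1.5) + (3.1667)·(0.5)) / 5 = -6.5/5 = -1.3
  s[X_1,X_3] = ((0.1667)·(2.3333) + (-0.8333)·(-2.6667) + (-2.8333)·(-1.6667) + (3.1667)·(1.3333) + (-2.8333)·(2.3333) + (3.1667)·(-1.6667)) / 5 = -0.3333/5 = -0.0667
  s[X_2,X_2] = ((-2.5)·(-2.5) + (3.5)·(3.5) + (-1.5)·(-1.5) + (-1.5)·(-1.5) + (1.5)·(1.5) + (0.5)·(0.5)) / 5 = 25.5/5 = 5.1
  s[X_2,X_3] = ((-2.5)·(2.3333) + (3.5)·(-2.6667) + (-1.5)·(-1.6667) + (-1.5)·(1.3333) + (1.5)·(2.3333) + (0.5)·(-1.6667)) / 5 = -12/5 = -2.4
  s[X_3,X_3] = ((2.3333)·(2.3333) + (-2.6667)·(-2.6667) + (-1.6667)·(-1.6667) + (1.3333)·(1.3333) + (2.3333)·(2.3333) + (-1.6667)·(-1.6667)) / 5 = 25.3333/5 = 5.0667
  Sample standard deviations s_i = √(s[i,i]):
  s(X_1) = √(7.3667) = 2.7142
  s(X_2) = √(5.1) = 2.2583
  s(X_3) = √(5.0667) = 2.2509

Step 3 — r_{ij} = s_{ij} / (s_i · s_j):
  r[X_1,X_1] = 1 (diagonal).
  r[X_1,X_2] = -1.3 / (2.7142 · 2.2583) = -1.3 / 6.1294 = -0.2121
  r[X_1,X_3] = -0.0667 / (2.7142 · 2.2509) = -0.0667 / 6.1094 = -0.0109
  r[X_2,X_2] = 1 (diagonal).
  r[X_2,X_3] = -2.4 / (2.2583 · 2.2509) = -2.4 / 5.0833 = -0.4721
  r[X_3,X_3] = 1 (diagonal).

R is symmetric with unit diagonal. Assembling:

R = [[1, -0.2121, -0.0109],
 [-0.2121, 1, -0.4721],
 [-0.0109, -0.4721, 1]]


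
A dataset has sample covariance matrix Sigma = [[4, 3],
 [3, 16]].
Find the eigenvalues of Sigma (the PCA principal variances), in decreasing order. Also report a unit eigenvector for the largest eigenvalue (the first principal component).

Step 1 — characteristic polynomial of 2×2 Sigma:
  det(Sigma - λI) = λ² - trace · λ + det = 0.
  trace = 4 + 16 = 20, det = 4·16 - (3)² = 55.
Step 2 — discriminant:
  Δ = trace² - 4·det = 400 - 220 = 180.
Step 3 — eigenvalues:
  λ = (trace ± √Δ)/2 = (20 ± 13.4164)/2,
  λ_1 = 16.7082,  λ_2 = 3.2918.

Step 4 — unit eigenvector for λ_1: solve (Sigma - λ_1 I)v = 0. First row:
  (4 - 16.7082)·v_x + (3)·v_y = 0, i.e. (-12.7082)·v_x + (3)·v_y = 0,
  so v ∝ (b, λ_1 - a) = (3, 12.7082) = u.
  ||u|| = √((3)² + (12.7082)²) = √(170.4984) ≈ 13.0575,
  v_1 = u/||u|| ≈ (0.2298, 0.9732) (||v_1|| = 1).

λ_1 = 16.7082,  λ_2 = 3.2918;  v_1 ≈ (0.2298, 0.9732)


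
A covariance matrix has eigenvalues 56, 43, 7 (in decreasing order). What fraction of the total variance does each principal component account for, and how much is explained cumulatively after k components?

Step 1 — total variance = trace(Sigma) = Σ λ_i = 56 + 43 + 7 = 106.

Step 2 — fraction explained by component i = λ_i / Σ λ:
  PC1: 56/106 = 0.5283
  PC2: 43/106 = 0.4057
  PC3: 7/106 = 0.066

Step 3 — cumulative fraction after k components = (λ_1 + ... + λ_k) / Σ λ:
  k = 1: 56/106 = 0.5283
  k = 2: (56 + 43)/106 = 99/106 = 0.934
  k = 3: (56 + 43 + 7)/106 = 106/106 = 1

Summary (fraction, with percent):

explained: PC1 0.5283 (52.83%), PC2 0.4057 (40.57%), PC3 0.066 (6.6%);  cumulative: 0.5283, 0.934, 1


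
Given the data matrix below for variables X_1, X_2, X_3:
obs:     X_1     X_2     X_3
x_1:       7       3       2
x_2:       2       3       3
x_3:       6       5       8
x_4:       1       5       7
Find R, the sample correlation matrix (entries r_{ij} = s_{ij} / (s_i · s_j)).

Step 1 — column means:
  mean(X_1) = (7 + 2 + 6 + 1) / 4 = 16/4 = 4
  mean(X_2) = (3 + 3 + 5 + 5) / 4 = 16/4 = 4
  mean(X_3) = (2 + 3 + 8 + 7) / 4 = 20/4 = 5

Step 2 — sample variances and covariances s[i,j] = (1/(n-1)) · Σ_k (x_{k,i} - mean_i) · (x_{k,j} - mean_j), with n-1 = 3:
  s[X_1,X_1] = ((3)·(3) + (-2)·(-2) + (2)·(2) + (-3)·(-3)) / 3 = 26/3 = 8.6667
  s[X_1,X_2] = ((3)·(-1) + (-2)·(-1) + (2)·(1) + (-3)·(1)) / 3 = -2/3 = -0.6667
  s[X_1,X_3] = ((3)·(-3) + (-2)·(-2) + (2)·(3) + (-3)·(2)) / 3 = -5/3 = -1.6667
  s[X_2,X_2] = ((-1)·(-1) + (-1)·(-1) + (1)·(1) + (1)·(1)) / 3 = 4/3 = 1.3333
  s[X_2,X_3] = ((-1)·(-3) + (-1)·(-2) + (1)·(3) + (1)·(2)) / 3 = 10/3 = 3.3333
  s[X_3,X_3] = ((-3)·(-3) + (-2)·(-2) + (3)·(3) + (2)·(2)) / 3 = 26/3 = 8.6667
  Sample standard deviations s_i = √(s[i,i]):
  s(X_1) = √(8.6667) = 2.9439
  s(X_2) = √(1.3333) = 1.1547
  s(X_3) = √(8.6667) = 2.9439

Step 3 — r_{ij} = s_{ij} / (s_i · s_j):
  r[X_1,X_1] = 1 (diagonal).
  r[X_1,X_2] = -0.6667 / (2.9439 · 1.1547) = -0.6667 / 3.3993 = -0.1961
  r[X_1,X_3] = -1.6667 / (2.9439 · 2.9439) = -1.6667 / 8.6667 = -0.1923
  r[X_2,X_2] = 1 (diagonal).
  r[X_2,X_3] = 3.3333 / (1.1547 · 2.9439) = 3.3333 / 3.3993 = 0.9806
  r[X_3,X_3] = 1 (diagonal).

R is symmetric with unit diagonal. Assembling:

R = [[1, -0.1961, -0.1923],
 [-0.1961, 1, 0.9806],
 [-0.1923, 0.9806, 1]]


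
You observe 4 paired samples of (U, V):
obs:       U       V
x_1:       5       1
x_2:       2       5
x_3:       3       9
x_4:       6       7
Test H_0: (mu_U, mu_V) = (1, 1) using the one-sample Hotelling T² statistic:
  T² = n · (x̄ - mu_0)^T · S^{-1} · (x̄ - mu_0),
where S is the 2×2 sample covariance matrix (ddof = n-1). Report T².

Step 1 — sample mean vector:
  mean(U) = (5 + 2 + 3 + 6) / 4 = 16/4 = 4
  mean(V) = (1 + 5 + 9 + 7) / 4 = 22/4 = 5.5
  x̄ = (4, 5.5),  deviation x̄ - mu_0 = (4, 5.5) - (1, 1) = (3, 4.5).

Step 2 — sample covariance matrix, S[i,j] = (1/(n-1)) · Σ_k (x_{k,i} - mean_i) · (x_{k,j} - mean_j), divisor n-1 = 3:
  S[U,U] = ((1)·(1) + (-2)·(-2) + (-1)·(-1) + (2)·(2)) / 3 = 10/3 = 3.3333
  S[U,V] = ((1)·(-4.5) + (-2)·(-0.5) + (-1)·(3.5) + (2)·(1.5)) / 3 = -4/3 = -1.3333
  S[V,V] = ((-4.5)·(-4.5) + (-0.5)·(-0.5) + (3.5)·(3.5) + (1.5)·(1.5)) / 3 = 35/3 = 11.6667
  S = [[3.3333, -1.3333],
 [-1.3333, 11.6667]].

Step 3 — invert S. det(S) = 3.3333·11.6667 - (-1.3333)² = 37.1111.
  S^{-1} = (1/det) · [[d, -b], [-b, a]] = [[0.3144, 0.0359],
 [0.0359, 0.0898]].

Step 4 — quadratic form (x̄ - mu_0)^T · S^{-1} · (x̄ - mu_0):
  S^{-1} · (x̄ - mu_0) = (1.1048, 0.512),
  (x̄ - mu_0)^T · [...] = (3)·(1.1048) + (4.5)·(0.512) = 5.6183.

Step 5 — scale by n: T² = 4 · 5.6183 = 22.4731.

T² ≈ 22.4731


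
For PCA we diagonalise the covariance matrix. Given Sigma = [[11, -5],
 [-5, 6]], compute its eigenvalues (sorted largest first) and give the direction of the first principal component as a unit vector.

Step 1 — characteristic polynomial of 2×2 Sigma:
  det(Sigma - λI) = λ² - trace · λ + det = 0.
  trace = 11 + 6 = 17, det = 11·6 - (-5)² = 41.
Step 2 — discriminant:
  Δ = trace² - 4·det = 289 - 164 = 125.
Step 3 — eigenvalues:
  λ = (trace ± √Δ)/2 = (17 ± 11.1803)/2,
  λ_1 = 14.0902,  λ_2 = 2.9098.

Step 4 — unit eigenvector for λ_1: solve (Sigma - λ_1 I)v = 0. First row:
  (11 - 14.0902)·v_x + (-5)·v_y = 0, i.e. (-3.0902)·v_x + (-5)·v_y = 0,
  so v ∝ (b, λ_1 - a) = (-5, 3.0902); multiply by -1 so the first entry is positive: u = (5, -3.0902).
  ||u|| = √((5)² + (-3.0902)²) = √(34.5492) ≈ 5.8779,
  v_1 = u/||u|| ≈ (0.8507, -0.5257) (||v_1|| = 1).

λ_1 = 14.0902,  λ_2 = 2.9098;  v_1 ≈ (0.8507, -0.5257)


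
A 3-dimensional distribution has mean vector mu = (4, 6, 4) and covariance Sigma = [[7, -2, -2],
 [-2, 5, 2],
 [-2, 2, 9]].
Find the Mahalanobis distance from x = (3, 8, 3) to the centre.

Step 1 — centre the observation: (x - mu) = (-1, 2, -1).

Step 2 — invert Sigma (cofactor / det for 3×3, or solve directly):
  Sigma^{-1} = [[0.166, 0.0567, 0.0243],
 [0.0567, 0.2389, -0.0405],
 [0.0243, -0.0405, 0.1255]].

Step 3 — form the quadratic (x - mu)^T · Sigma^{-1} · (x - mu):
  Sigma^{-1} · (x - mu) = (-0.0769, 0.4615, -0.2308).
  (x - mu)^T · [Sigma^{-1} · (x - mu)] = (-1)·(-0.0769) + (2)·(0.4615) + (-1)·(-0.2308) = 1.2308.

Step 4 — take square root: d = √(1.2308) ≈ 1.1094.

d(x, mu) = √(1.2308) ≈ 1.1094


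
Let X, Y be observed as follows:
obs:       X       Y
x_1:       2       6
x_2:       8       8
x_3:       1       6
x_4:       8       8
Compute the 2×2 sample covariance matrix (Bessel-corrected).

Step 1 — column means:
  mean(X) = (2 + 8 + 1 + 8) / 4 = 19/4 = 4.75
  mean(Y) = (6 + 8 + 6 + 8) / 4 = 28/4 = 7

Step 2 — sample covariance S[i,j] = (1/(n-1)) · Σ_k (x_{k,i} - mean_i) · (x_{k,j} - mean_j), with n-1 = 3.
  S[X,X] = ((-2.75)·(-2.75) + (3.25)·(3.25) + (-3.75)·(-3.75) + (3.25)·(3.25)) / 3 = 42.75/3 = 14.25
  S[X,Y] = ((-2.75)·(-1) + (3.25)·(1) + (-3.75)·(-1) + (3.25)·(1)) / 3 = 13/3 = 4.3333
  S[Y,Y] = ((-1)·(-1) + (1)·(1) + (-1)·(-1) + (1)·(1)) / 3 = 4/3 = 1.3333

S is symmetric (S[j,i] = S[i,j]). Assembling:

S = [[14.25, 4.3333],
 [4.3333, 1.3333]]


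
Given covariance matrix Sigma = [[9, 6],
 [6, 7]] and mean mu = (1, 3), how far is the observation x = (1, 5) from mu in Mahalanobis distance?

Step 1 — centre the observation: (x - mu) = (0, 2).

Step 2 — invert Sigma. det(Sigma) = 9·7 - (6)² = 27.
  Sigma^{-1} = (1/det) · [[d, -b], [-b, a]] = [[0.2593, -0.2222],
 [-0.2222, 0.3333]].

Step 3 — form the quadratic (x - mu)^T · Sigma^{-1} · (x - mu):
  Sigma^{-1} · (x - mu) = (-0.4444, 0.6667).
  (x - mu)^T · [Sigma^{-1} · (x - mu)] = (0)·(-0.4444) + (2)·(0.6667) = 1.3333.

Step 4 — take square root: d = √(1.3333) ≈ 1.1547.

d(x, mu) = √(1.3333) ≈ 1.1547


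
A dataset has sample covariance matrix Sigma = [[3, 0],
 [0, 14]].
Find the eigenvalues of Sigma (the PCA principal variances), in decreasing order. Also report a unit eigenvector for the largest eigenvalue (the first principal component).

Step 1 — characteristic polynomial of 2×2 Sigma:
  det(Sigma - λI) = λ² - trace · λ + det = 0.
  trace = 3 + 14 = 17, det = 3·14 - (0)² = 42.
Step 2 — discriminant:
  Δ = trace² - 4·det = 289 - 168 = 121.
Step 3 — eigenvalues:
  λ = (trace ± √Δ)/2 = (17 ± 11)/2,
  λ_1 = 14,  λ_2 = 3.

Step 4 — unit eigenvector for λ_1: Sigma is diagonal, so its eigenvectors are the coordinate axes. λ_1 = 14 is the diagonal entry on the second coordinate axis, hence
  v_1 = (0, 1) (||v_1|| = 1).

λ_1 = 14,  λ_2 = 3;  v_1 ≈ (0, 1)


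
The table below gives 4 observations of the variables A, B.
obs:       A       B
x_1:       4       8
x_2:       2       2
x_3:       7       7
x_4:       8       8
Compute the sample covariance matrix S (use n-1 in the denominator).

Step 1 — column means:
  mean(A) = (4 + 2 + 7 + 8) / 4 = 21/4 = 5.25
  mean(B) = (8 + 2 + 7 + 8) / 4 = 25/4 = 6.25

Step 2 — sample covariance S[i,j] = (1/(n-1)) · Σ_k (x_{k,i} - mean_i) · (x_{k,j} - mean_j), with n-1 = 3.
  S[A,A] = ((-1.25)·(-1.25) + (-3.25)·(-3.25) + (1.75)·(1.75) + (2.75)·(2.75)) / 3 = 22.75/3 = 7.5833
  S[A,B] = ((-1.25)·(1.75) + (-3.25)·(-4.25) + (1.75)·(0.75) + (2.75)·(1.75)) / 3 = 17.75/3 = 5.9167
  S[B,B] = ((1.75)·(1.75) + (-4.25)·(-4.25) + (0.75)·(0.75) + (1.75)·(1.75)) / 3 = 24.75/3 = 8.25

S is symmetric (S[j,i] = S[i,j]). Assembling:

S = [[7.5833, 5.9167],
 [5.9167, 8.25]]


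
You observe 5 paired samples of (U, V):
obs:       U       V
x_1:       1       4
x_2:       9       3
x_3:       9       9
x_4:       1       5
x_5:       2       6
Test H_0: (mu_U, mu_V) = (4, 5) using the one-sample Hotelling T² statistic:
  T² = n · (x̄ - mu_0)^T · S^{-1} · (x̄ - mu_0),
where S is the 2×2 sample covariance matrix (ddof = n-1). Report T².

Step 1 — sample mean vector:
  mean(U) = (1 + 9 + 9 + 1 + 2) / 5 = 22/5 = 4.4
  mean(V) = (4 + 3 + 9 + 5 + 6) / 5 = 27/5 = 5.4
  x̄ = (4.4, 5.4),  deviation x̄ - mu_0 = (4.4, 5.4) - (4, 5) = (0.4, 0.4).

Step 2 — sample covariance matrix, S[i,j] = (1/(n-1)) · Σ_k (x_{k,i} - mean_i) · (x_{k,j} - mean_j), divisor n-1 = 4:
  S[U,U] = ((-3.4)·(-3.4) + (4.6)·(4.6) + (4.6)·(4.6) + (-3.4)·(-3.4) + (-2.4)·(-2.4)) / 4 = 71.2/4 = 17.8
  S[U,V] = ((-3.4)·(-1.4) + (4.6)·(-2.4) + (4.6)·(3.6) + (-3.4)·(-0.4) + (-2.4)·(0.6)) / 4 = 10.2/4 = 2.55
  S[V,V] = ((-1.4)·(-1.4) + (-2.4)·(-2.4) + (3.6)·(3.6) + (-0.4)·(-0.4) + (0.6)·(0.6)) / 4 = 21.2/4 = 5.3
  S = [[17.8, 2.55],
 [2.55, 5.3]].

Step 3 — invert S. det(S) = 17.8·5.3 - (2.55)² = 87.8375.
  S^{-1} = (1/det) · [[d, -b], [-b, a]] = [[0.0603, -0.029],
 [-0.029, 0.2026]].

Step 4 — quadratic form (x̄ - mu_0)^T · S^{-1} · (x̄ - mu_0):
  S^{-1} · (x̄ - mu_0) = (0.0125, 0.0694),
  (x̄ - mu_0)^T · [...] = (0.4)·(0.0125) + (0.4)·(0.0694) = 0.0328.

Step 5 — scale by n: T² = 5 · 0.0328 = 0.1639.

T² ≈ 0.1639


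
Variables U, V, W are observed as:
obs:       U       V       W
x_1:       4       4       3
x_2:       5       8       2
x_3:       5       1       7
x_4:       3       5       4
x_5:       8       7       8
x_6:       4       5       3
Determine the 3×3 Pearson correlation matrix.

Step 1 — column means:
  mean(U) = (4 + 5 + 5 + 3 + 8 + 4) / 6 = 29/6 = 4.8333
  mean(V) = (4 + 8 + 1 + 5 + 7 + 5) / 6 = 30/6 = 5
  mean(W) = (3 + 2 + 7 + 4 + 8 + 3) / 6 = 27/6 = 4.5

Step 2 — sample variances and covariances s[i,j] = (1/(n-1)) · Σ_k (x_{k,i} - mean_i) · (x_{k,j} - mean_j), with n-1 = 5:
  s[U,U] = ((-0.8333)·(-0.8333) + (0.1667)·(0.1667) + (0.1667)·(0.1667) + (-1.8333)·(-1.8333) + (3.1667)·(3.1667) + (-0.8333)·(-0.8333)) / 5 = 14.8333/5 = 2.9667
  s[U,V] = ((-0.8333)·(-1) + (0.1667)·(3) + (0.1667)·(-4) + (-1.8333)·(0) + (3.1667)·(2) + (-0.8333)·(0)) / 5 = 7/5 = 1.4
  s[U,W] = ((-0.8333)·(-1.5) + (0.1667)·(-2.5) + (0.1667)·(2.5) + (-1.8333)·(-0.5) + (3.1667)·(3.5) + (-0.8333)·(-1.5)) / 5 = 14.5/5 = 2.9
  s[V,V] = ((-1)·(-1) + (3)·(3) + (-4)·(-4) + (0)·(0) + (2)·(2) + (0)·(0)) / 5 = 30/5 = 6
  s[V,W] = ((-1)·(-1.5) + (3)·(-2.5) + (-4)·(2.5) + (0)·(-0.5) + (2)·(3.5) + (0)·(-1.5)) / 5 = -9/5 = -1.8
  s[W,W] = ((-1.5)·(-1.5) + (-2.5)·(-2.5) + (2.5)·(2.5) + (-0.5)·(-0.5) + (3.5)·(3.5) + (-1.5)·(-1.5)) / 5 = 29.5/5 = 5.9
  Sample standard deviations s_i = √(s[i,i]):
  s(U) = √(2.9667) = 1.7224
  s(V) = √(6) = 2.4495
  s(W) = √(5.9) = 2.429

Step 3 — r_{ij} = s_{ij} / (s_i · s_j):
  r[U,U] = 1 (diagonal).
  r[U,V] = 1.4 / (1.7224 · 2.4495) = 1.4 / 4.219 = 0.3318
  r[U,W] = 2.9 / (1.7224 · 2.429) = 2.9 / 4.1837 = 0.6932
  r[V,V] = 1 (diagonal).
  r[V,W] = -1.8 / (2.4495 · 2.429) = -1.8 / 5.9498 = -0.3025
  r[W,W] = 1 (diagonal).

R is symmetric with unit diagonal. Assembling:

R = [[1, 0.3318, 0.6932],
 [0.3318, 1, -0.3025],
 [0.6932, -0.3025, 1]]


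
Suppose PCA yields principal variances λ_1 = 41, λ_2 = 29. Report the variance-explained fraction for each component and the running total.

Step 1 — total variance = trace(Sigma) = Σ λ_i = 41 + 29 = 70.

Step 2 — fraction explained by component i = λ_i / Σ λ:
  PC1: 41/70 = 0.5857
  PC2: 29/70 = 0.4143

Step 3 — cumulative fraction after k components = (λ_1 + ... + λ_k) / Σ λ:
  k = 1: 41/70 = 0.5857
  k = 2: (41 + 29)/70 = 70/70 = 1

Summary (fraction, with percent):

explained: PC1 0.5857 (58.57%), PC2 0.4143 (41.43%);  cumulative: 0.5857, 1


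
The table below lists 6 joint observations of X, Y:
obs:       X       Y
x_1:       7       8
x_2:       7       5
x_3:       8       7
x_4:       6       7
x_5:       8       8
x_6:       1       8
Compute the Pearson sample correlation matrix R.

Step 1 — column means:
  mean(X) = (7 + 7 + 8 + 6 + 8 + 1) / 6 = 37/6 = 6.1667
  mean(Y) = (8 + 5 + 7 + 7 + 8 + 8) / 6 = 43/6 = 7.1667

Step 2 — sample variances and covariances s[i,j] = (1/(n-1)) · Σ_k (x_{k,i} - mean_i) · (x_{k,j} - mean_j), with n-1 = 5:
  s[X,X] = ((0.8333)·(0.8333) + (0.8333)·(0.8333) + (1.8333)·(1.8333) + (-0.1667)·(-0.1667) + (1.8333)·(1.8333) + (-5.1667)·(-5.1667)) / 5 = 34.8333/5 = 6.9667
  s[X,Y] = ((0.8333)·(0.8333) + (0.8333)·(-2.1667) + (1.8333)·(-0.1667) + (-0.1667)·(-0.1667) + (1.8333)·(0.8333) + (-5.1667)·(0.8333)) / 5 = -4.1667/5 = -0.8333
  s[Y,Y] = ((0.8333)·(0.8333) + (-2.1667)·(-2.1667) + (-0.1667)·(-0.1667) + (-0.1667)·(-0.1667) + (0.8333)·(0.8333) + (0.8333)·(0.8333)) / 5 = 6.8333/5 = 1.3667
  Sample standard deviations s_i = √(s[i,i]):
  s(X) = √(6.9667) = 2.6394
  s(Y) = √(1.3667) = 1.169

Step 3 — r_{ij} = s_{ij} / (s_i · s_j):
  r[X,X] = 1 (diagonal).
  r[X,Y] = -0.8333 / (2.6394 · 1.169) = -0.8333 / 3.0856 = -0.2701
  r[Y,Y] = 1 (diagonal).

R is symmetric with unit diagonal. Assembling:

R = [[1, -0.2701],
 [-0.2701, 1]]


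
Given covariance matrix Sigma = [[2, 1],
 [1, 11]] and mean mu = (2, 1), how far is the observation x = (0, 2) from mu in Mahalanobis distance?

Step 1 — centre the observation: (x - mu) = (-2, 1).

Step 2 — invert Sigma. det(Sigma) = 2·11 - (1)² = 21.
  Sigma^{-1} = (1/det) · [[d, -b], [-b, a]] = [[0.5238, -0.0476],
 [-0.0476, 0.0952]].

Step 3 — form the quadratic (x - mu)^T · Sigma^{-1} · (x - mu):
  Sigma^{-1} · (x - mu) = (-1.0952, 0.1905).
  (x - mu)^T · [Sigma^{-1} · (x - mu)] = (-2)·(-1.0952) + (1)·(0.1905) = 2.381.

Step 4 — take square root: d = √(2.381) ≈ 1.543.

d(x, mu) = √(2.381) ≈ 1.543


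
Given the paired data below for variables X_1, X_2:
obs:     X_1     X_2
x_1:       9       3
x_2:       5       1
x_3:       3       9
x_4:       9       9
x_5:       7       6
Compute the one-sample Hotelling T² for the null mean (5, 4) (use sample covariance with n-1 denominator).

Step 1 — sample mean vector:
  mean(X_1) = (9 + 5 + 3 + 9 + 7) / 5 = 33/5 = 6.6
  mean(X_2) = (3 + 1 + 9 + 9 + 6) / 5 = 28/5 = 5.6
  x̄ = (6.6, 5.6),  deviation x̄ - mu_0 = (6.6, 5.6) - (5, 4) = (1.6, 1.6).

Step 2 — sample covariance matrix, S[i,j] = (1/(n-1)) · Σ_k (x_{k,i} - mean_i) · (x_{k,j} - mean_j), divisor n-1 = 4:
  S[X_1,X_1] = ((2.4)·(2.4) + (-1.6)·(-1.6) + (-3.6)·(-3.6) + (2.4)·(2.4) + (0.4)·(0.4)) / 4 = 27.2/4 = 6.8
  S[X_1,X_2] = ((2.4)·(-2.6) + (-1.6)·(-4.6) + (-3.6)·(3.4) + (2.4)·(3.4) + (0.4)·(0.4)) / 4 = -2.8/4 = -0.7
  S[X_2,X_2] = ((-2.6)·(-2.6) + (-4.6)·(-4.6) + (3.4)·(3.4) + (3.4)·(3.4) + (0.4)·(0.4)) / 4 = 51.2/4 = 12.8
  S = [[6.8, -0.7],
 [-0.7, 12.8]].

Step 3 — invert S. det(S) = 6.8·12.8 - (-0.7)² = 86.55.
  S^{-1} = (1/det) · [[d, -b], [-b, a]] = [[0.1479, 0.0081],
 [0.0081, 0.0786]].

Step 4 — quadratic form (x̄ - mu_0)^T · S^{-1} · (x̄ - mu_0):
  S^{-1} · (x̄ - mu_0) = (0.2496, 0.1386),
  (x̄ - mu_0)^T · [...] = (1.6)·(0.2496) + (1.6)·(0.1386) = 0.6211.

Step 5 — scale by n: T² = 5 · 0.6211 = 3.1057.

T² ≈ 3.1057


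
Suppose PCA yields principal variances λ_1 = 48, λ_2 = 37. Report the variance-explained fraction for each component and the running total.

Step 1 — total variance = trace(Sigma) = Σ λ_i = 48 + 37 = 85.

Step 2 — fraction explained by component i = λ_i / Σ λ:
  PC1: 48/85 = 0.5647
  PC2: 37/85 = 0.4353

Step 3 — cumulative fraction after k components = (λ_1 + ... + λ_k) / Σ λ:
  k = 1: 48/85 = 0.5647
  k = 2: (48 + 37)/85 = 85/85 = 1

Summary (fraction, with percent):

explained: PC1 0.5647 (56.47%), PC2 0.4353 (43.53%);  cumulative: 0.5647, 1


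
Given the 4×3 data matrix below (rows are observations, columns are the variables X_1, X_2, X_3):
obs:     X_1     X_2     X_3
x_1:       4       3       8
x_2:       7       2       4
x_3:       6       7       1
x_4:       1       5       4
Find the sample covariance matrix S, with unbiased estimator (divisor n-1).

Step 1 — column means:
  mean(X_1) = (4 + 7 + 6 + 1) / 4 = 18/4 = 4.5
  mean(X_2) = (3 + 2 + 7 + 5) / 4 = 17/4 = 4.25
  mean(X_3) = (8 + 4 + 1 + 4) / 4 = 17/4 = 4.25

Step 2 — sample covariance S[i,j] = (1/(n-1)) · Σ_k (x_{k,i} - mean_i) · (x_{k,j} - mean_j), with n-1 = 3.
  S[X_1,X_1] = ((-0.5)·(-0.5) + (2.5)·(2.5) + (1.5)·(1.5) + (-3.5)·(-3.5)) / 3 = 21/3 = 7
  S[X_1,X_2] = ((-0.5)·(-1.25) + (2.5)·(-2.25) + (1.5)·(2.75) + (-3.5)·(0.75)) / 3 = -3.5/3 = -1.1667
  S[X_1,X_3] = ((-0.5)·(3.75) + (2.5)·(-0.25) + (1.5)·(-3.25) + (-3.5)·(-0.25)) / 3 = -6.5/3 = -2.1667
  S[X_2,X_2] = ((-1.25)·(-1.25) + (-2.25)·(-2.25) + (2.75)·(2.75) + (0.75)·(0.75)) / 3 = 14.75/3 = 4.9167
  S[X_2,X_3] = ((-1.25)·(3.75) + (-2.25)·(-0.25) + (2.75)·(-3.25) + (0.75)·(-0.25)) / 3 = -13.25/3 = -4.4167
  S[X_3,X_3] = ((3.75)·(3.75) + (-0.25)·(-0.25) + (-3.25)·(-3.25) + (-0.25)·(-0.25)) / 3 = 24.75/3 = 8.25

S is symmetric (S[j,i] = S[i,j]). Assembling:

S = [[7, -1.1667, -2.1667],
 [-1.1667, 4.9167, -4.4167],
 [-2.1667, -4.4167, 8.25]]


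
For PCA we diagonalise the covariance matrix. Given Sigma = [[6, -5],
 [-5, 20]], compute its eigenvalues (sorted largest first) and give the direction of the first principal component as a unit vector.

Step 1 — characteristic polynomial of 2×2 Sigma:
  det(Sigma - λI) = λ² - trace · λ + det = 0.
  trace = 6 + 20 = 26, det = 6·20 - (-5)² = 95.
Step 2 — discriminant:
  Δ = trace² - 4·det = 676 - 380 = 296.
Step 3 — eigenvalues:
  λ = (trace ± √Δ)/2 = (26 ± 17.2047)/2,
  λ_1 = 21.6023,  λ_2 = 4.3977.

Step 4 — unit eigenvector for λ_1: solve (Sigma - λ_1 I)v = 0. First row:
  (6 - 21.6023)·v_x + (-5)·v_y = 0, i.e. (-15.6023)·v_x + (-5)·v_y = 0,
  so v ∝ (b, λ_1 - a) = (-5, 15.6023); multiply by -1 so the first entry is positive: u = (5, -15.6023).
  ||u|| = √((5)² + (-15.6023)²) = √(268.4326) ≈ 16.3839,
  v_1 = u/||u|| ≈ (0.3052, -0.9523) (||v_1|| = 1).

λ_1 = 21.6023,  λ_2 = 4.3977;  v_1 ≈ (0.3052, -0.9523)


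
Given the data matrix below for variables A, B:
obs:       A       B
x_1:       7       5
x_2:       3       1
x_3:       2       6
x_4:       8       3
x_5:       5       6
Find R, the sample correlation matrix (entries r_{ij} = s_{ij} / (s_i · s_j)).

Step 1 — column means:
  mean(A) = (7 + 3 + 2 + 8 + 5) / 5 = 25/5 = 5
  mean(B) = (5 + 1 + 6 + 3 + 6) / 5 = 21/5 = 4.2

Step 2 — sample variances and covariances s[i,j] = (1/(n-1)) · Σ_k (x_{k,i} - mean_i) · (x_{k,j} - mean_j), with n-1 = 4:
  s[A,A] = ((2)·(2) + (-2)·(-2) + (-3)·(-3) + (3)·(3) + (0)·(0)) / 4 = 26/4 = 6.5
  s[A,B] = ((2)·(0.8) + (-2)·(-3.2) + (-3)·(1.8) + (3)·(-1.2) + (0)·(1.8)) / 4 = -1/4 = -0.25
  s[B,B] = ((0.8)·(0.8) + (-3.2)·(-3.2) + (1.8)·(1.8) + (-1.2)·(-1.2) + (1.8)·(1.8)) / 4 = 18.8/4 = 4.7
  Sample standard deviations s_i = √(s[i,i]):
  s(A) = √(6.5) = 2.5495
  s(B) = √(4.7) = 2.1679

Step 3 — r_{ij} = s_{ij} / (s_i · s_j):
  r[A,A] = 1 (diagonal).
  r[A,B] = -0.25 / (2.5495 · 2.1679) = -0.25 / 5.5272 = -0.0452
  r[B,B] = 1 (diagonal).

R is symmetric with unit diagonal. Assembling:

R = [[1, -0.0452],
 [-0.0452, 1]]


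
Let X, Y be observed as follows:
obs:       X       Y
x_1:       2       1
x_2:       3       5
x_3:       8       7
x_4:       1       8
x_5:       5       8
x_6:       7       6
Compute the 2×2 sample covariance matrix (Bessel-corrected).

Step 1 — column means:
  mean(X) = (2 + 3 + 8 + 1 + 5 + 7) / 6 = 26/6 = 4.3333
  mean(Y) = (1 + 5 + 7 + 8 + 8 + 6) / 6 = 35/6 = 5.8333

Step 2 — sample covariance S[i,j] = (1/(n-1)) · Σ_k (x_{k,i} - mean_i) · (x_{k,j} - mean_j), with n-1 = 5.
  S[X,X] = ((-2.3333)·(-2.3333) + (-1.3333)·(-1.3333) + (3.6667)·(3.6667) + (-3.3333)·(-3.3333) + (0.6667)·(0.6667) + (2.6667)·(2.6667)) / 5 = 39.3333/5 = 7.8667
  S[X,Y] = ((-2.3333)·(-4.8333) + (-1.3333)·(-0.8333) + (3.6667)·(1.1667) + (-3.3333)·(2.1667) + (0.6667)·(2.1667) + (2.6667)·(0.1667)) / 5 = 11.3333/5 = 2.2667
  S[Y,Y] = ((-4.8333)·(-4.8333) + (-0.8333)·(-0.8333) + (1.1667)·(1.1667) + (2.1667)·(2.1667) + (2.1667)·(2.1667) + (0.1667)·(0.1667)) / 5 = 34.8333/5 = 6.9667

S is symmetric (S[j,i] = S[i,j]). Assembling:

S = [[7.8667, 2.2667],
 [2.2667, 6.9667]]


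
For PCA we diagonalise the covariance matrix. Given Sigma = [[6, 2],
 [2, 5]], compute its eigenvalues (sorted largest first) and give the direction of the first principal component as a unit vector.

Step 1 — characteristic polynomial of 2×2 Sigma:
  det(Sigma - λI) = λ² - trace · λ + det = 0.
  trace = 6 + 5 = 11, det = 6·5 - (2)² = 26.
Step 2 — discriminant:
  Δ = trace² - 4·det = 121 - 104 = 17.
Step 3 — eigenvalues:
  λ = (trace ± √Δ)/2 = (11 ± 4.1231)/2,
  λ_1 = 7.5616,  λ_2 = 3.4384.

Step 4 — unit eigenvector for λ_1: solve (Sigma - λ_1 I)v = 0. First row:
  (6 - 7.5616)·v_x + (2)·v_y = 0, i.e. (-1.5616)·v_x + (2)·v_y = 0,
  so v ∝ (b, λ_1 - a) = (2, 1.5616) = u.
  ||u|| = √((2)² + (1.5616)²) = √(6.4384) ≈ 2.5374,
  v_1 = u/||u|| ≈ (0.7882, 0.6154) (||v_1|| = 1).

λ_1 = 7.5616,  λ_2 = 3.4384;  v_1 ≈ (0.7882, 0.6154)


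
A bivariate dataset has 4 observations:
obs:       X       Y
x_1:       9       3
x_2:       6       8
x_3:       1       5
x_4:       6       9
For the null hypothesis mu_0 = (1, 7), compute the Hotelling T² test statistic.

Step 1 — sample mean vector:
  mean(X) = (9 + 6 + 1 + 6) / 4 = 22/4 = 5.5
  mean(Y) = (3 + 8 + 5 + 9) / 4 = 25/4 = 6.25
  x̄ = (5.5, 6.25),  deviation x̄ - mu_0 = (5.5, 6.25) - (1, 7) = (4.5, -0.75).

Step 2 — sample covariance matrix, S[i,j] = (1/(n-1)) · Σ_k (x_{k,i} - mean_i) · (x_{k,j} - mean_j), divisor n-1 = 3:
  S[X,X] = ((3.5)·(3.5) + (0.5)·(0.5) + (-4.5)·(-4.5) + (0.5)·(0.5)) / 3 = 33/3 = 11
  S[X,Y] = ((3.5)·(-3.25) + (0.5)·(1.75) + (-4.5)·(-1.25) + (0.5)·(2.75)) / 3 = -3.5/3 = -1.1667
  S[Y,Y] = ((-3.25)·(-3.25) + (1.75)·(1.75) + (-1.25)·(-1.25) + (2.75)·(2.75)) / 3 = 22.75/3 = 7.5833
  S = [[11, -1.1667],
 [-1.1667, 7.5833]].

Step 3 — invert S. det(S) = 11·7.5833 - (-1.1667)² = 82.0556.
  S^{-1} = (1/det) · [[d, -b], [-b, a]] = [[0.0924, 0.0142],
 [0.0142, 0.1341]].

Step 4 — quadratic form (x̄ - mu_0)^T · S^{-1} · (x̄ - mu_0):
  S^{-1} · (x̄ - mu_0) = (0.4052, -0.0366),
  (x̄ - mu_0)^T · [...] = (4.5)·(0.4052) + (-0.75)·(-0.0366) = 1.8509.

Step 5 — scale by n: T² = 4 · 1.8509 = 7.4035.

T² ≈ 7.4035


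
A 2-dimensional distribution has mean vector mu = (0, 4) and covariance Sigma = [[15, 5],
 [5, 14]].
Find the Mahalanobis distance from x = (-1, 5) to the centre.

Step 1 — centre the observation: (x - mu) = (-1, 1).

Step 2 — invert Sigma. det(Sigma) = 15·14 - (5)² = 185.
  Sigma^{-1} = (1/det) · [[d, -b], [-b, a]] = [[0.0757, -0.027],
 [-0.027, 0.0811]].

Step 3 — form the quadratic (x - mu)^T · Sigma^{-1} · (x - mu):
  Sigma^{-1} · (x - mu) = (-0.1027, 0.1081).
  (x - mu)^T · [Sigma^{-1} · (x - mu)] = (-1)·(-0.1027) + (1)·(0.1081) = 0.2108.

Step 4 — take square root: d = √(0.2108) ≈ 0.4591.

d(x, mu) = √(0.2108) ≈ 0.4591


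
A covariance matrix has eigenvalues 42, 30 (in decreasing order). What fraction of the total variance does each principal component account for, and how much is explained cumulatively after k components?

Step 1 — total variance = trace(Sigma) = Σ λ_i = 42 + 30 = 72.

Step 2 — fraction explained by component i = λ_i / Σ λ:
  PC1: 42/72 = 0.5833
  PC2: 30/72 = 0.4167

Step 3 — cumulative fraction after k components = (λ_1 + ... + λ_k) / Σ λ:
  k = 1: 42/72 = 0.5833
  k = 2: (42 + 30)/72 = 72/72 = 1

Summary (fraction, with percent):

explained: PC1 0.5833 (58.33%), PC2 0.4167 (41.67%);  cumulative: 0.5833, 1


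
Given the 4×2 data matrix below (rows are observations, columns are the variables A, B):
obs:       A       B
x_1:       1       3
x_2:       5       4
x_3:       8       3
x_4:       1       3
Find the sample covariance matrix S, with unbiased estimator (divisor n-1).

Step 1 — column means:
  mean(A) = (1 + 5 + 8 + 1) / 4 = 15/4 = 3.75
  mean(B) = (3 + 4 + 3 + 3) / 4 = 13/4 = 3.25

Step 2 — sample covariance S[i,j] = (1/(n-1)) · Σ_k (x_{k,i} - mean_i) · (x_{k,j} - mean_j), with n-1 = 3.
  S[A,A] = ((-2.75)·(-2.75) + (1.25)·(1.25) + (4.25)·(4.25) + (-2.75)·(-2.75)) / 3 = 34.75/3 = 11.5833
  S[A,B] = ((-2.75)·(-0.25) + (1.25)·(0.75) + (4.25)·(-0.25) + (-2.75)·(-0.25)) / 3 = 1.25/3 = 0.4167
  S[B,B] = ((-0.25)·(-0.25) + (0.75)·(0.75) + (-0.25)·(-0.25) + (-0.25)·(-0.25)) / 3 = 0.75/3 = 0.25

S is symmetric (S[j,i] = S[i,j]). Assembling:

S = [[11.5833, 0.4167],
 [0.4167, 0.25]]


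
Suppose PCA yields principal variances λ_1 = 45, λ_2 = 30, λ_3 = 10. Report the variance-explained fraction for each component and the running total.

Step 1 — total variance = trace(Sigma) = Σ λ_i = 45 + 30 + 10 = 85.

Step 2 — fraction explained by component i = λ_i / Σ λ:
  PC1: 45/85 = 0.5294
  PC2: 30/85 = 0.3529
  PC3: 10/85 = 0.1176

Step 3 — cumulative fraction after k components = (λ_1 + ... + λ_k) / Σ λ:
  k = 1: 45/85 = 0.5294
  k = 2: (45 + 30)/85 = 75/85 = 0.8824
  k = 3: (45 + 30 + 10)/85 = 85/85 = 1

Summary (fraction, with percent):

explained: PC1 0.5294 (52.94%), PC2 0.3529 (35.29%), PC3 0.1176 (11.76%);  cumulative: 0.5294, 0.8824, 1
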